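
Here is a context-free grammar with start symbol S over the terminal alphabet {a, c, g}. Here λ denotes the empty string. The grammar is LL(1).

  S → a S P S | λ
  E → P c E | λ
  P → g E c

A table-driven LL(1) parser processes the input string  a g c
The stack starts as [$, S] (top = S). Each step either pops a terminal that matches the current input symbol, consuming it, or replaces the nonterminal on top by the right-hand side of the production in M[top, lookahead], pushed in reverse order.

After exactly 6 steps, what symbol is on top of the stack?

step 1: stack=$ S  input=a g c $  — expand S → a S P S
step 2: stack=$ S P S a  input=a g c $  — match a
step 3: stack=$ S P S  input=g c $  — expand S → λ
step 4: stack=$ S P  input=g c $  — expand P → g E c
step 5: stack=$ S c E g  input=g c $  — match g
step 6: stack=$ S c E  input=c $  — expand E → λ
Stack after step 6: $ S c (top = c).

c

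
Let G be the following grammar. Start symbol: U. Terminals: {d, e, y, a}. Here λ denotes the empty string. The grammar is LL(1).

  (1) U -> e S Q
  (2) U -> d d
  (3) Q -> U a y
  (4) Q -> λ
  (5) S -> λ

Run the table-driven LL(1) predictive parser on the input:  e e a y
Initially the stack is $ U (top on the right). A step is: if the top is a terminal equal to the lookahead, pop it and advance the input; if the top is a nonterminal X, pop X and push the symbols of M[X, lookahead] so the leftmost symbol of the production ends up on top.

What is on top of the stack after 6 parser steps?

S

step 1: stack=$ U  input=e e a y $  — expand U -> e S Q
step 2: stack=$ Q S e  input=e e a y $  — match e
step 3: stack=$ Q S  input=e a y $  — expand S -> λ
step 4: stack=$ Q  input=e a y $  — expand Q -> U a y
step 5: stack=$ y a U  input=e a y $  — expand U -> e S Q
step 6: stack=$ y a Q S e  input=e a y $  — match e
Stack after step 6: $ y a Q S (top = S).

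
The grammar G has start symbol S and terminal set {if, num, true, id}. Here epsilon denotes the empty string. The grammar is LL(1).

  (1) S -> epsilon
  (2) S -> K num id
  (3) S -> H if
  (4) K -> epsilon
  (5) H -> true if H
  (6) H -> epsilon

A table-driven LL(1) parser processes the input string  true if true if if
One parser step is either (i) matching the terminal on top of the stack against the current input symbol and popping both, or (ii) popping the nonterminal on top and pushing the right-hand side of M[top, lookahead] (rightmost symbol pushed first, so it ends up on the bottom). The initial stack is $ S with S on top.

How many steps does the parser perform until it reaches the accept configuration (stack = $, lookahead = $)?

     Stack           Input                 Action
  1  $ S             true if true if if $  expand S -> H if
  2  $ if H          true if true if if $  expand H -> true if H
  3  $ if H if true  true if true if if $  match true
  4  $ if H if       if true if if $       match if
  5  $ if H          true if if $          expand H -> true if H
  6  $ if H if true  true if if $          match true
  7  $ if H if       if if $               match if
  8  $ if H          if $                  expand H -> epsilon
  9  $ if            if $                  match if
Accept reached after 9 steps.

9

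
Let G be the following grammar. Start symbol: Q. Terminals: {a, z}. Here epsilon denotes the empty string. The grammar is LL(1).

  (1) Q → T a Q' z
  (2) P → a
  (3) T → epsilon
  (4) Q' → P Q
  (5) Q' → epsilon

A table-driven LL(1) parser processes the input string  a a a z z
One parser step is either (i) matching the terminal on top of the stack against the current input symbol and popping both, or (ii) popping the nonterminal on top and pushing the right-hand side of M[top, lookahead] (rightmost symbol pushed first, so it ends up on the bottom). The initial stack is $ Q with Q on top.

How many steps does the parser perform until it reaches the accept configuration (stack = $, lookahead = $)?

12

step 1: stack=$ Q  input=a a a z z $  — expand Q → T a Q' z
step 2: stack=$ z Q' a T  input=a a a z z $  — expand T → epsilon
step 3: stack=$ z Q' a  input=a a a z z $  — match a
step 4: stack=$ z Q'  input=a a z z $  — expand Q' → P Q
step 5: stack=$ z Q P  input=a a z z $  — expand P → a
step 6: stack=$ z Q a  input=a a z z $  — match a
step 7: stack=$ z Q  input=a z z $  — expand Q → T a Q' z
step 8: stack=$ z z Q' a T  input=a z z $  — expand T → epsilon
step 9: stack=$ z z Q' a  input=a z z $  — match a
step 10: stack=$ z z Q'  input=z z $  — expand Q' → epsilon
step 11: stack=$ z z  input=z z $  — match z
step 12: stack=$ z  input=z $  — match z
Accept reached after 12 steps.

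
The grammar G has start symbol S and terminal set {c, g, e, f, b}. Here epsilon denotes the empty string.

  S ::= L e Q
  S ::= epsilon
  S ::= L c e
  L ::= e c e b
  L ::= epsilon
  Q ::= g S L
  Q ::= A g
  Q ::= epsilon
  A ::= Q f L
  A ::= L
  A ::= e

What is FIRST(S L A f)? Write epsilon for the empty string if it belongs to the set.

FIRST(L): from L::=e c e b we get {e}; from L::=epsilon we get {epsilon}. So FIRST(L) = {epsilon, e}.
FIRST(S): from S::=L e Q we get {e}; from S::=epsilon we get {epsilon}; from S::=L c e we get {c, e}. So FIRST(S) = {epsilon, c, e}.
FIRST(Q): from Q::=g S L we get {g}; from Q::=A g we get {e, f, g}; from Q::=epsilon we get {epsilon}. So FIRST(Q) = {epsilon, e, f, g}.
FIRST(A): from A::=Q f L we get {e, f, g}; from A::=L we get {epsilon, e}; from A::=e we get {e}. So FIRST(A) = {epsilon, e, f, g}.
FIRST(S L A f): take FIRST of each symbol in turn, carrying on past any symbol whose FIRST contains epsilon; result {c, e, f, g}.

{c, e, f, g}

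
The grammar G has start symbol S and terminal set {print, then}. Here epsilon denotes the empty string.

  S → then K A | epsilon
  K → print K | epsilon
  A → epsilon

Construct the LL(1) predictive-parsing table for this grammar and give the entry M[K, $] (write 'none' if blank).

FIRST(S) = {epsilon, then}
FIRST(K) = {epsilon, print}
FIRST(A) = {epsilon}
FOLLOW(S) includes $ since S is the start symbol.
FOLLOW(S): S appears on no right-hand side. Thus FOLLOW(S) = {$}.
FOLLOW(K): in S→then K A, K is followed by A with FIRST {epsilon}; in S→then K A, the suffix after K is nullable, so FOLLOW(K) ⊇ FOLLOW(S) = {$}; in K→print K, the suffix after K is empty (adds nothing new). Thus FOLLOW(K) = {$}.
For K → print K: FIRST(print K) = {print}, so it goes in M[K, t] for t ∈ {print}.
For K → epsilon: FIRST(epsilon) = {epsilon}, so it goes in M[K, t] for t ∈ {}; since epsilon ∈ FIRST, also for every t ∈ FOLLOW(K) = {$}.

K → epsilon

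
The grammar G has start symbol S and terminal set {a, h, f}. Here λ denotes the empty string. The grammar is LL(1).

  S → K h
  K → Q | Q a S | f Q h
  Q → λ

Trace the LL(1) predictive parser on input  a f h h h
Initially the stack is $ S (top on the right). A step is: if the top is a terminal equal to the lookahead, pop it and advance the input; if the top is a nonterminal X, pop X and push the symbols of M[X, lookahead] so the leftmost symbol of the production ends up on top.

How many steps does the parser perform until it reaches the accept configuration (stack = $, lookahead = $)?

11

step 1: stack=$ S  input=a f h h h $  — expand S → K h
step 2: stack=$ h K  input=a f h h h $  — expand K → Q a S
step 3: stack=$ h S a Q  input=a f h h h $  — expand Q → λ
step 4: stack=$ h S a  input=a f h h h $  — match a
step 5: stack=$ h S  input=f h h h $  — expand S → K h
step 6: stack=$ h h K  input=f h h h $  — expand K → f Q h
step 7: stack=$ h h h Q f  input=f h h h $  — match f
step 8: stack=$ h h h Q  input=h h h $  — expand Q → λ
step 9: stack=$ h h h  input=h h h $  — match h
step 10: stack=$ h h  input=h h $  — match h
step 11: stack=$ h  input=h $  — match h
Accept reached after 11 steps.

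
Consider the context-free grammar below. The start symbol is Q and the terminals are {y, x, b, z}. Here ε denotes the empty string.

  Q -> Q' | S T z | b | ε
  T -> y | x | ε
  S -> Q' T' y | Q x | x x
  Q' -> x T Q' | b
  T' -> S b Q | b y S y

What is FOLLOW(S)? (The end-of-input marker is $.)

FIRST(T) = {ε, x, y}
FIRST(Q') = {b, x}
FIRST(Q) = {ε, b, x}  (via Q', S T z)
FIRST(S) = {b, x}  (via Q' T' y, Q x)
FIRST(T') = {b, x}  (via S b Q)
FOLLOW(Q) includes $ since Q is the start symbol.
FOLLOW(T): in Q->S T z, T is followed by z with FIRST {z}; in Q'->x T Q', T is followed by Q' with FIRST {b, x}. Thus FOLLOW(T) = {b, x, z}.
FOLLOW(S): in Q->S T z, S is followed by T z with FIRST {x, y, z}; in T'->S b Q, S is followed by b Q with FIRST {b}; in T'->b y S y, S is followed by y with FIRST {y}. Thus FOLLOW(S) = {b, x, y, z}.
FOLLOW(T'): in S->Q' T' y, T' is followed by y with FIRST {y}. Thus FOLLOW(T') = {y}.
FOLLOW(Q): in S->Q x, Q is followed by x with FIRST {x}; in T'->S b Q, the suffix after Q is empty, so FOLLOW(Q) ⊇ FOLLOW(T') = {y}. Thus FOLLOW(Q) = {$, x, y}.
FOLLOW(Q'): in Q->Q', the suffix after Q' is empty, so FOLLOW(Q') ⊇ FOLLOW(Q) = {$, x, y}; in S->Q' T' y, Q' is followed by T' y with FIRST {b, x}; in Q'->x T Q', the suffix after Q' is empty (adds nothing new). Thus FOLLOW(Q') = {$, b, x, y}.

{b, x, y, z}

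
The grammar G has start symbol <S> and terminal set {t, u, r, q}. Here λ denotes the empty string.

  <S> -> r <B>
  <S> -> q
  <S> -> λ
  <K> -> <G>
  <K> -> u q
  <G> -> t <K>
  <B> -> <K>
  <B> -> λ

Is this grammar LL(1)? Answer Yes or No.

FIRST(<S>) = {λ, q, r}
FIRST(<K>) = {t, u}
FIRST(<G>) = {t}
FIRST(<B>) = {λ, t, u}
FOLLOW(<S>) = {$}
FOLLOW(<K>) = {$}
FOLLOW(<G>) = {$}
FOLLOW(<B>) = {$}
Each cell of M receives at most one production.

Yes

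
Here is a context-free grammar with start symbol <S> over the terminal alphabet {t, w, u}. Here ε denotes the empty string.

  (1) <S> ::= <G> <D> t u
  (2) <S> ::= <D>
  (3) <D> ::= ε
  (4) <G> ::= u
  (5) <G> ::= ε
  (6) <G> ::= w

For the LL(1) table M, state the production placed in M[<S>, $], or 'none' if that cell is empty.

FIRST(<D>) = {ε}
FIRST(<G>) = {ε, u, w}
FIRST(<S>) = {ε, t, u, w}  (via <G> <D> t u, <D>)
FOLLOW(<S>) includes $ since <S> is the start symbol.
FOLLOW(<S>): <S> appears on no right-hand side. Thus FOLLOW(<S>) = {$}.
For <S> ::= <G> <D> t u: FIRST(<G> <D> t u) = {t, u, w}, so it goes in M[<S>, t] for t ∈ {t, u, w}.
For <S> ::= <D>: FIRST(<D>) = {ε}, so it goes in M[<S>, t] for t ∈ {}; since ε ∈ FIRST, also for every t ∈ FOLLOW(<S>) = {$}.

<S> ::= <D>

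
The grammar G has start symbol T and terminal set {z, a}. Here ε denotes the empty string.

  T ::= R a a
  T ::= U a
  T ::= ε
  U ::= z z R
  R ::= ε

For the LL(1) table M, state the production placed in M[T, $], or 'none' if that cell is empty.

FIRST(U) = {z}
FIRST(R) = {ε}
FIRST(T) = {ε, a, z}  (via R a a, U a)
FOLLOW(T) includes $ since T is the start symbol.
FOLLOW(T): T appears on no right-hand side. Thus FOLLOW(T) = {$}.
For T ::= R a a: FIRST(R a a) = {a}, so it goes in M[T, t] for t ∈ {a}.
For T ::= U a: FIRST(U a) = {z}, so it goes in M[T, t] for t ∈ {z}.
For T ::= ε: FIRST(ε) = {ε}, so it goes in M[T, t] for t ∈ {}; since ε ∈ FIRST, also for every t ∈ FOLLOW(T) = {$}.

T ::= ε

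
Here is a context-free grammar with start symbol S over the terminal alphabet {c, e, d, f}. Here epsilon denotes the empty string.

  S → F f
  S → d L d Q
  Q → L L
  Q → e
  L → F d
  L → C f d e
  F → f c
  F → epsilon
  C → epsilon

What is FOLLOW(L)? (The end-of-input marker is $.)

{$, d, f}

FIRST(F): from F→f c we get {f}; from F→epsilon we get {epsilon}. So FIRST(F) = {epsilon, f}.
FIRST(C): from C→epsilon we get {epsilon}. So FIRST(C) = {epsilon}.
FIRST(S): from S→F f we get {f}; from S→d L d Q we get {d}. So FIRST(S) = {d, f}.
FIRST(L): from L→F d we get {d, f}; from L→C f d e we get {f}. So FIRST(L) = {d, f}.
FIRST(Q): from Q→L L we get {d, f}; from Q→e we get {e}. So FIRST(Q) = {d, e, f}.
FOLLOW(S) includes $ since S is the start symbol.
FOLLOW(S): S appears on no right-hand side. Thus FOLLOW(S) = {$}.
FOLLOW(Q): in S→d L d Q, the suffix after Q is empty, so FOLLOW(Q) ⊇ FOLLOW(S) = {$}. Thus FOLLOW(Q) = {$}.
FOLLOW(L): in S→d L d Q, L is followed by d Q with FIRST {d}; in Q→L L (occurrence 1), L is followed by L with FIRST {d, f}; in Q→L L (occurrence 2), the suffix after L is empty, so FOLLOW(L) ⊇ FOLLOW(Q) = {$}. Thus FOLLOW(L) = {$, d, f}.
FOLLOW(F): in S→F f, F is followed by f with FIRST {f}; in L→F d, F is followed by d with FIRST {d}. Thus FOLLOW(F) = {d, f}.
FOLLOW(C): in L→C f d e, C is followed by f d e with FIRST {f}. Thus FOLLOW(C) = {f}.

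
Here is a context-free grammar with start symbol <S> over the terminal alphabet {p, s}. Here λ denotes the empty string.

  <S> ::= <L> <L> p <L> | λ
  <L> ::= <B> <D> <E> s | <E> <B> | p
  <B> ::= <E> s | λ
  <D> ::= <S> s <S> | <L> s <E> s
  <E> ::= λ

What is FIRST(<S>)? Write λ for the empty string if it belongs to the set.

{λ, p, s}

FIRST(<E>) = {λ}
FIRST(<B>) = {λ, s}  (via <E> s)
FIRST(<S>) = {λ, p, s}  (via <L> <L> p <L>)
FIRST(<L>) = {λ, p, s}  (via <B> <D> <E> s, <E> <B>)
FIRST(<D>) = {p, s}  (via <S> s <S>, <L> s <E> s)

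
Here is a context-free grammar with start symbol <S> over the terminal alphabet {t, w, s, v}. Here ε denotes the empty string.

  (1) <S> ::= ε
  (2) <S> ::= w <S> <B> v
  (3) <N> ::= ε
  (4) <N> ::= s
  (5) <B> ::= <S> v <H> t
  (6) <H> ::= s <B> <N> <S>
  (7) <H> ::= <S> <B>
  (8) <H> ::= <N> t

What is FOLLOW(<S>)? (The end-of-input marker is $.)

{$, t, v, w}

FIRST(<S>) = {ε, w}
FIRST(<N>) = {ε, s}
FIRST(<B>) = {v, w}  (via <S> v <H> t)
FIRST(<H>) = {s, t, v, w}  (via <S> <B>, <N> t)
FOLLOW(<S>) includes $ since <S> is the start symbol.
FOLLOW(<H>): in <B>::=<S> v <H> t, <H> is followed by t with FIRST {t}. Thus FOLLOW(<H>) = {t}.
FOLLOW(<S>): in <S>::=w <S> <B> v, <S> is followed by <B> v with FIRST {v, w}; in <B>::=<S> v <H> t, <S> is followed by v <H> t with FIRST {v}; in <H>::=s <B> <N> <S>, the suffix after <S> is empty, so FOLLOW(<S>) ⊇ FOLLOW(<H>) = {t}; in <H>::=<S> <B>, <S> is followed by <B> with FIRST {v, w}. Thus FOLLOW(<S>) = {$, t, v, w}.
FOLLOW(<N>): in <H>::=s <B> <N> <S>, <N> is followed by <S> with FIRST {ε, w}; in <H>::=s <B> <N> <S>, the suffix after <N> is nullable, so FOLLOW(<N>) ⊇ FOLLOW(<H>) = {t}; in <H>::=<N> t, <N> is followed by t with FIRST {t}. Thus FOLLOW(<N>) = {t, w}.
FOLLOW(<B>): in <S>::=w <S> <B> v, <B> is followed by v with FIRST {v}; in <H>::=s <B> <N> <S>, <B> is followed by <N> <S> with FIRST {ε, s, w}; in <H>::=s <B> <N> <S>, the suffix after <B> is nullable, so FOLLOW(<B>) ⊇ FOLLOW(<H>) = {t}; in <H>::=<S> <B>, the suffix after <B> is empty, so FOLLOW(<B>) ⊇ FOLLOW(<H>) = {t}. Thus FOLLOW(<B>) = {s, t, v, w}.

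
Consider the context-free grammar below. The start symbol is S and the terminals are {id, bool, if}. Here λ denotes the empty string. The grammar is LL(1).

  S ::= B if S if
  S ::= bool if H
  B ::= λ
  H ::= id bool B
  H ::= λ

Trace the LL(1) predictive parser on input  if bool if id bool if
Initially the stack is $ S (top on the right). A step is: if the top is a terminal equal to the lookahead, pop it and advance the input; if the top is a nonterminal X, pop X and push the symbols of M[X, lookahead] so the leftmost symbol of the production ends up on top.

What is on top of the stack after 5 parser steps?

if

step 1: stack=$ S  input=if bool if id bool if $  — expand S ::= B if S if
step 2: stack=$ if S if B  input=if bool if id bool if $  — expand B ::= λ
step 3: stack=$ if S if  input=if bool if id bool if $  — match if
step 4: stack=$ if S  input=bool if id bool if $  — expand S ::= bool if H
step 5: stack=$ if H if bool  input=bool if id bool if $  — match bool
Stack after step 5: $ if H if (top = if).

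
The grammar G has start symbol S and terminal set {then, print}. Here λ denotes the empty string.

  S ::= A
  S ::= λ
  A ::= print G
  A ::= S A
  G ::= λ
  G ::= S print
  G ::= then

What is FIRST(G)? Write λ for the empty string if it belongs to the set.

FIRST(S) = {λ, print}  (via A)
FIRST(A) = {print}  (via S A)
FIRST(G) = {λ, print, then}  (via S print)

{λ, print, then}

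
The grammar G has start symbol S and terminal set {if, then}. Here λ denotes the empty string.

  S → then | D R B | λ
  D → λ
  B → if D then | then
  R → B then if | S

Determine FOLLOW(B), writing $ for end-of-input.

FIRST(D) = {λ}
FIRST(B) = {if, then}
FIRST(S) = {λ, if, then}  (via D R B)
FIRST(R) = {λ, if, then}  (via B then if, S)
FOLLOW(S) includes $ since S is the start symbol.
FOLLOW(D): in S→D R B, D is followed by R B with FIRST {if, then}; in B→if D then, D is followed by then with FIRST {then}. Thus FOLLOW(D) = {if, then}.
FOLLOW(R): in S→D R B, R is followed by B with FIRST {if, then}. Thus FOLLOW(R) = {if, then}.
FOLLOW(S): in R→S, the suffix after S is empty, so FOLLOW(S) ⊇ FOLLOW(R) = {if, then}. Thus FOLLOW(S) = {$, if, then}.
FOLLOW(B): in S→D R B, the suffix after B is empty, so FOLLOW(B) ⊇ FOLLOW(S) = {$, if, then}; in R→B then if, B is followed by then if with FIRST {then}. Thus FOLLOW(B) = {$, if, then}.

{$, if, then}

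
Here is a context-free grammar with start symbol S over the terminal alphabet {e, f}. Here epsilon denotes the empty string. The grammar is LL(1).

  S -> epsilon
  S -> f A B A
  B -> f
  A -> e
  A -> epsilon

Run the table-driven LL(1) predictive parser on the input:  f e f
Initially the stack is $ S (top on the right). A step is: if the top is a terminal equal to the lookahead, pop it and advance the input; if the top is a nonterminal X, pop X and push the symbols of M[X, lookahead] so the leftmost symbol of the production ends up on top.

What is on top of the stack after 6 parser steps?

A

     Stack      Input    Action
  1  $ S        f e f $  expand S -> f A B A
  2  $ A B A f  f e f $  match f
  3  $ A B A    e f $    expand A -> e
  4  $ A B e    e f $    match e
  5  $ A B      f $      expand B -> f
  6  $ A f      f $      match f
Stack after step 6: $ A (top = A).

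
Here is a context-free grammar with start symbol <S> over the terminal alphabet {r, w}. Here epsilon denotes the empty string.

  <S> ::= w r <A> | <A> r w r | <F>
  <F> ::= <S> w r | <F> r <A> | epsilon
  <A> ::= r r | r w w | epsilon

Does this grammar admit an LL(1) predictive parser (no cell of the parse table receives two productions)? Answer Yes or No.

FIRST(<S>) = {epsilon, r, w}
FIRST(<F>) = {epsilon, r, w}
FIRST(<A>) = {epsilon, r}
FOLLOW(<S>) = {$, w}
FOLLOW(<F>) = {$, r, w}
FOLLOW(<A>) = {$, r, w}
Cell M[<A>, r] receives both <A> ::= r r and <A> ::= r w w and <A> ::= epsilon — the grammar is not LL(1).

No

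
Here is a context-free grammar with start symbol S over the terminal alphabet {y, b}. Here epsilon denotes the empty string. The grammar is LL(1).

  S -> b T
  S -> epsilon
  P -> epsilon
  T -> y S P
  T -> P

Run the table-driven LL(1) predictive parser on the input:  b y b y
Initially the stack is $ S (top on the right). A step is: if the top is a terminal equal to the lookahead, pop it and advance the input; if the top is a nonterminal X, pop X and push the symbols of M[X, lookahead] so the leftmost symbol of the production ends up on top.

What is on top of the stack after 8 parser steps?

S

step 1: stack=$ S  input=b y b y $  — expand S -> b T
step 2: stack=$ T b  input=b y b y $  — match b
step 3: stack=$ T  input=y b y $  — expand T -> y S P
step 4: stack=$ P S y  input=y b y $  — match y
step 5: stack=$ P S  input=b y $  — expand S -> b T
step 6: stack=$ P T b  input=b y $  — match b
step 7: stack=$ P T  input=y $  — expand T -> y S P
step 8: stack=$ P P S y  input=y $  — match y
Stack after step 8: $ P P S (top = S).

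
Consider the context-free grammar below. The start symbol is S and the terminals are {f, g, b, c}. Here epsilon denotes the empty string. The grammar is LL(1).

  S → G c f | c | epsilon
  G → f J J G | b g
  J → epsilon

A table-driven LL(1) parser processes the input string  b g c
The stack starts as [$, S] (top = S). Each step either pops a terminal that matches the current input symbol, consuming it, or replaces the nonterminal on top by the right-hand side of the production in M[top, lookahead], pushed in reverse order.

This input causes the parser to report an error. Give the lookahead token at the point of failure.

step 1: stack=$ S  input=b g c $  — expand S → G c f
step 2: stack=$ f c G  input=b g c $  — expand G → b g
step 3: stack=$ f c g b  input=b g c $  — match b
step 4: stack=$ f c g  input=g c $  — match g
step 5: stack=$ f c  input=c $  — match c
step 6: stack=$ f  input=$  — error: top is terminal f but lookahead is $

$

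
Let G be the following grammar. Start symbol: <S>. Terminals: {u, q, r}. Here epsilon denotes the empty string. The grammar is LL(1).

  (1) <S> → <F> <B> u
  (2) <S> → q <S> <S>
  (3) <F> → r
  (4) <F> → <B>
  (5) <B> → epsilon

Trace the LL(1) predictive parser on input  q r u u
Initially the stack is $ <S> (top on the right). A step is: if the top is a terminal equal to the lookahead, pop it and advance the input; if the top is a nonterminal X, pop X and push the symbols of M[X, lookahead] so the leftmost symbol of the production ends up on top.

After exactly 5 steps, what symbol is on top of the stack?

step 1: stack=$ <S>  input=q r u u $  — expand <S> → q <S> <S>
step 2: stack=$ <S> <S> q  input=q r u u $  — match q
step 3: stack=$ <S> <S>  input=r u u $  — expand <S> → <F> <B> u
step 4: stack=$ <S> u <B> <F>  input=r u u $  — expand <F> → r
step 5: stack=$ <S> u <B> r  input=r u u $  — match r
Stack after step 5: $ <S> u <B> (top = <B>).

<B>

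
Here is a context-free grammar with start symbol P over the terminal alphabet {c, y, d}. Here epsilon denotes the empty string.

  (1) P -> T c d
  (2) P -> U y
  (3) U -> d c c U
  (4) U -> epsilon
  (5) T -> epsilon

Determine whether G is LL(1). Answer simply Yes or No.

FIRST(P) = {c, d, y}
FIRST(U) = {epsilon, d}
FIRST(T) = {epsilon}
FOLLOW(P) = {$}
FOLLOW(U) = {y}
FOLLOW(T) = {c}
Each cell of M receives at most one production.

Yes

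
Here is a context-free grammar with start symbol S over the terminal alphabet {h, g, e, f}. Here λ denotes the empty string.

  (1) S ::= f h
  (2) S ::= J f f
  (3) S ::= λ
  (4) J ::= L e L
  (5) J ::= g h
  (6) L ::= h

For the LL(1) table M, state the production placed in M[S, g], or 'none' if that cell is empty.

S ::= J f f

FIRST(L): from L::=h we get {h}. So FIRST(L) = {h}.
FIRST(J): from J::=L e L we get {h}; from J::=g h we get {g}. So FIRST(J) = {g, h}.
FIRST(S): from S::=f h we get {f}; from S::=J f f we get {g, h}; from S::=λ we get {λ}. So FIRST(S) = {λ, f, g, h}.
FOLLOW(S) includes $ since S is the start symbol.
FOLLOW(S): S appears on no right-hand side. Thus FOLLOW(S) = {$}.
For S ::= f h: FIRST(f h) = {f}, so it goes in M[S, t] for t ∈ {f}.
For S ::= J f f: FIRST(J f f) = {g, h}, so it goes in M[S, t] for t ∈ {g, h}.
For S ::= λ: FIRST(λ) = {λ}, so it goes in M[S, t] for t ∈ {}; since λ ∈ FIRST, also for every t ∈ FOLLOW(S) = {$}.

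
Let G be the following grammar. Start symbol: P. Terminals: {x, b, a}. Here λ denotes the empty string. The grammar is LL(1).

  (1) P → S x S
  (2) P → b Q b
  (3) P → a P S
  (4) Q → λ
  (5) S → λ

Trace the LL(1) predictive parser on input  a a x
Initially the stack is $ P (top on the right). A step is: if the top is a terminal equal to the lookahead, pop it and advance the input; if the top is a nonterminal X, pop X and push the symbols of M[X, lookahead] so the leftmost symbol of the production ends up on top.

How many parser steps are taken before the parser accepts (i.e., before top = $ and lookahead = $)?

step 1: stack=$ P  input=a a x $  — expand P → a P S
step 2: stack=$ S P a  input=a a x $  — match a
step 3: stack=$ S P  input=a x $  — expand P → a P S
step 4: stack=$ S S P a  input=a x $  — match a
step 5: stack=$ S S P  input=x $  — expand P → S x S
step 6: stack=$ S S S x S  input=x $  — expand S → λ
step 7: stack=$ S S S x  input=x $  — match x
step 8: stack=$ S S S  input=$  — expand S → λ
step 9: stack=$ S S  input=$  — expand S → λ
step 10: stack=$ S  input=$  — expand S → λ
Accept reached after 10 steps.

10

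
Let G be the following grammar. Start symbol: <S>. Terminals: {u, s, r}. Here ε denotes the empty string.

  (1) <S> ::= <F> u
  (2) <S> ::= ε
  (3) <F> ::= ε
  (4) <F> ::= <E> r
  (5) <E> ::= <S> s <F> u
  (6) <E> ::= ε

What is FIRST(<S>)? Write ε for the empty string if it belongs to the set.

{ε, r, s, u}

FIRST(<S>) = {ε, r, s, u}  (via <F> u)
FIRST(<E>) = {ε, r, s, u}  (via <S> s <F> u)
FIRST(<F>) = {ε, r, s, u}  (via <E> r)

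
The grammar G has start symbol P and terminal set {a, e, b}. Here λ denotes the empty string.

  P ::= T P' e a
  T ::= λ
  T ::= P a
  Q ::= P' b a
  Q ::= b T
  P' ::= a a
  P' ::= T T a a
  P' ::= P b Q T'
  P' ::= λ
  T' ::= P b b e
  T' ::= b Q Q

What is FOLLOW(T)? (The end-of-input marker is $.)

FIRST(P): from P::=T P' e a we get {a, e}. So FIRST(P) = {a, e}.
FIRST(T): from T::=λ we get {λ}; from T::=P a we get {a, e}. So FIRST(T) = {λ, a, e}.
FIRST(T'): from T'::=P b b e we get {a, e}; from T'::=b Q Q we get {b}. So FIRST(T') = {a, b, e}.
FIRST(P'): from P'::=a a we get {a}; from P'::=T T a a we get {a, e}; from P'::=P b Q T' we get {a, e}; from P'::=λ we get {λ}. So FIRST(P') = {λ, a, e}.
FIRST(Q): from Q::=P' b a we get {a, b, e}; from Q::=b T we get {b}. So FIRST(Q) = {a, b, e}.
FOLLOW(P) includes $ since P is the start symbol.
FOLLOW(P): in T::=P a, P is followed by a with FIRST {a}; in P'::=P b Q T', P is followed by b Q T' with FIRST {b}; in T'::=P b b e, P is followed by b b e with FIRST {b}. Thus FOLLOW(P) = {$, a, b}.
FOLLOW(P'): in P::=T P' e a, P' is followed by e a with FIRST {e}; in Q::=P' b a, P' is followed by b a with FIRST {b}. Thus FOLLOW(P') = {b, e}.
FOLLOW(T'): in P'::=P b Q T', the suffix after T' is empty, so FOLLOW(T') ⊇ FOLLOW(P') = {b, e}. Thus FOLLOW(T') = {b, e}.
FOLLOW(Q): in P'::=P b Q T', Q is followed by T' with FIRST {a, b, e}; in T'::=b Q Q (occurrence 1), Q is followed by Q with FIRST {a, b, e}; in T'::=b Q Q (occurrence 2), the suffix after Q is empty, so FOLLOW(Q) ⊇ FOLLOW(T') = {b, e}. Thus FOLLOW(Q) = {a, b, e}.
FOLLOW(T): in P::=T P' e a, T is followed by P' e a with FIRST {a, e}; in Q::=b T, the suffix after T is empty, so FOLLOW(T) ⊇ FOLLOW(Q) = {a, b, e}; in P'::=T T a a (occurrence 1), T is followed by T a a with FIRST {a, e}; in P'::=T T a a (occurrence 2), T is followed by a a with FIRST {a}. Thus FOLLOW(T) = {a, b, e}.

{a, b, e}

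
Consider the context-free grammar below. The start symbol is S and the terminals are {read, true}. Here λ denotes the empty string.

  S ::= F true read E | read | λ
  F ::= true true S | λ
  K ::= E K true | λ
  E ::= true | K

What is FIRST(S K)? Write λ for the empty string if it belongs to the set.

FIRST(F) = {λ, true}
FIRST(S) = {λ, read, true}  (via F true read E)
FIRST(K) = {λ, true}  (via E K true)
FIRST(E) = {λ, true}  (via K)
FIRST(S K): take FIRST of each symbol in turn, carrying on past any symbol whose FIRST contains λ; result {λ, read, true}.

{λ, read, true}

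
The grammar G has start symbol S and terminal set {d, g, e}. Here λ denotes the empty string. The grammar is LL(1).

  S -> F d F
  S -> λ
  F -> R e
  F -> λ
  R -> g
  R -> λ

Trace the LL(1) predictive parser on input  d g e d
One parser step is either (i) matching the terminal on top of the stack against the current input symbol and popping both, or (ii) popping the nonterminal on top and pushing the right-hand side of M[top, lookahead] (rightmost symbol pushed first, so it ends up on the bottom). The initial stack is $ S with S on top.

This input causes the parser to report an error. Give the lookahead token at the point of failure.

d

     Stack    Input      Action
  1  $ S      d g e d $  expand S -> F d F
  2  $ F d F  d g e d $  expand F -> λ
  3  $ F d    d g e d $  match d
  4  $ F      g e d $    expand F -> R e
  5  $ e R    g e d $    expand R -> g
  6  $ e g    g e d $    match g
  7  $ e      e d $      match e
  8  $        d $        error: stack empty but input remains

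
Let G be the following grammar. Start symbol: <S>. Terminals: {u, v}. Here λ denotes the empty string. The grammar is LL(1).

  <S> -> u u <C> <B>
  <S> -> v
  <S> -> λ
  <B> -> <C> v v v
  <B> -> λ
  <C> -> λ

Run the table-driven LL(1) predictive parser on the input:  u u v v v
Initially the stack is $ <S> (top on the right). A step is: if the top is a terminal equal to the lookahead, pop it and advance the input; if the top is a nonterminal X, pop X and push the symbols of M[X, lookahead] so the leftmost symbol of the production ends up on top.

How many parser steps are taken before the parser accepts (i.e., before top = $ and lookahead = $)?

     Stack          Input        Action
  1  $ <S>          u u v v v $  expand <S> -> u u <C> <B>
  2  $ <B> <C> u u  u u v v v $  match u
  3  $ <B> <C> u    u v v v $    match u
  4  $ <B> <C>      v v v $      expand <C> -> λ
  5  $ <B>          v v v $      expand <B> -> <C> v v v
  6  $ v v v <C>    v v v $      expand <C> -> λ
  7  $ v v v        v v v $      match v
  8  $ v v          v v $        match v
  9  $ v            v $          match v
Accept reached after 9 steps.

9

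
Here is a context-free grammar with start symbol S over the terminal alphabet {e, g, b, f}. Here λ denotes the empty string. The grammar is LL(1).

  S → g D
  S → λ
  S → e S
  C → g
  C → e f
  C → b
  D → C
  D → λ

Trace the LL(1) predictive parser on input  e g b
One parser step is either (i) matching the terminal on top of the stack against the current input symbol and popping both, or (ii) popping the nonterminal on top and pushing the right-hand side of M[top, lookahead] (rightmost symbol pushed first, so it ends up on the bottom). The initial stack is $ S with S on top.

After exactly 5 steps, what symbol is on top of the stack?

C

     Stack  Input    Action
  1  $ S    e g b $  expand S → e S
  2  $ S e  e g b $  match e
  3  $ S    g b $    expand S → g D
  4  $ D g  g b $    match g
  5  $ D    b $      expand D → C
Stack after step 5: $ C (top = C).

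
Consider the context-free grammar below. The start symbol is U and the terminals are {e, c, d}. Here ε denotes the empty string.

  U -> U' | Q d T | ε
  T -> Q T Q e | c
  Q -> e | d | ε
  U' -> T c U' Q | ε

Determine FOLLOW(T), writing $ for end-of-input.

{$, c, d, e}

FIRST(Q) = {ε, d, e}
FIRST(T) = {c, d, e}  (via Q T Q e)
FIRST(U') = {ε, c, d, e}  (via T c U' Q)
FIRST(U) = {ε, c, d, e}  (via U', Q d T)
FOLLOW(U) includes $ since U is the start symbol.
FOLLOW(U): U appears on no right-hand side. Thus FOLLOW(U) = {$}.
FOLLOW(T): in U->Q d T, the suffix after T is empty, so FOLLOW(T) ⊇ FOLLOW(U) = {$}; in T->Q T Q e, T is followed by Q e with FIRST {d, e}; in U'->T c U' Q, T is followed by c U' Q with FIRST {c}. Thus FOLLOW(T) = {$, c, d, e}.
FOLLOW(U'): in U->U', the suffix after U' is empty, so FOLLOW(U') ⊇ FOLLOW(U) = {$}; in U'->T c U' Q, U' is followed by Q with FIRST {ε, d, e}; in U'->T c U' Q, the suffix after U' is nullable (adds nothing new). Thus FOLLOW(U') = {$, d, e}.
FOLLOW(Q): in U->Q d T, Q is followed by d T with FIRST {d}; in T->Q T Q e (occurrence 1), Q is followed by T Q e with FIRST {c, d, e}; in T->Q T Q e (occurrence 2), Q is followed by e with FIRST {e}; in U'->T c U' Q, the suffix after Q is empty, so FOLLOW(Q) ⊇ FOLLOW(U') = {$, d, e}. Thus FOLLOW(Q) = {$, c, d, e}.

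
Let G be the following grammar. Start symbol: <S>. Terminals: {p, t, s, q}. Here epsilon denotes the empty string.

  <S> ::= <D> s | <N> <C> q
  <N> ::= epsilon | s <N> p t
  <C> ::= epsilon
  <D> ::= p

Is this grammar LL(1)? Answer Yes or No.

FIRST(<S>) = {p, q, s}
FIRST(<N>) = {epsilon, s}
FIRST(<C>) = {epsilon}
FIRST(<D>) = {p}
FOLLOW(<S>) = {$}
FOLLOW(<N>) = {p, q}
FOLLOW(<C>) = {q}
FOLLOW(<D>) = {s}
Each cell of M receives at most one production.

Yes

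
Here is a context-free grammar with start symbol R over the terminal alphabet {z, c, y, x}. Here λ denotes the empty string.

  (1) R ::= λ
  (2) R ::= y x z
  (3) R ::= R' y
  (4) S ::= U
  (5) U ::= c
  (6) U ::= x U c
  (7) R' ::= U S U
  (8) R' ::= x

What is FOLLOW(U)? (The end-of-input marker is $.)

{c, x, y}

FIRST(U): from U::=c we get {c}; from U::=x U c we get {x}. So FIRST(U) = {c, x}.
FIRST(S): from S::=U we get {c, x}. So FIRST(S) = {c, x}.
FIRST(R'): from R'::=U S U we get {c, x}; from R'::=x we get {x}. So FIRST(R') = {c, x}.
FIRST(R): from R::=λ we get {λ}; from R::=y x z we get {y}; from R::=R' y we get {c, x}. So FIRST(R) = {λ, c, x, y}.
FOLLOW(R) includes $ since R is the start symbol.
FOLLOW(R): R appears on no right-hand side. Thus FOLLOW(R) = {$}.
FOLLOW(S): in R'::=U S U, S is followed by U with FIRST {c, x}. Thus FOLLOW(S) = {c, x}.
FOLLOW(R'): in R::=R' y, R' is followed by y with FIRST {y}. Thus FOLLOW(R') = {y}.
FOLLOW(U): in S::=U, the suffix after U is empty, so FOLLOW(U) ⊇ FOLLOW(S) = {c, x}; in U::=x U c, U is followed by c with FIRST {c}; in R'::=U S U (occurrence 1), U is followed by S U with FIRST {c, x}; in R'::=U S U (occurrence 2), the suffix after U is empty, so FOLLOW(U) ⊇ FOLLOW(R') = {y}. Thus FOLLOW(U) = {c, x, y}.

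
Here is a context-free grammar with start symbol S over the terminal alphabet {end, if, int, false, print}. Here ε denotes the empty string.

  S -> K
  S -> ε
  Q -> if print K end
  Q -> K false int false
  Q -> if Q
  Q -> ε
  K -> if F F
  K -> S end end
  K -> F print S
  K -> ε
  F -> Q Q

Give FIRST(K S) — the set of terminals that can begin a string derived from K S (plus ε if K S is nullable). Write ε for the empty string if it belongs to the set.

FIRST(S): from S->K we get {ε, end, false, if, print}; from S->ε we get {ε}. So FIRST(S) = {ε, end, false, if, print}.
FIRST(Q): from Q->if print K end we get {if}; from Q->K false int false we get {end, false, if, print}; from Q->if Q we get {if}; from Q->ε we get {ε}. So FIRST(Q) = {ε, end, false, if, print}.
FIRST(F): from F->Q Q we get {ε, end, false, if, print}. So FIRST(F) = {ε, end, false, if, print}.
FIRST(K): from K->if F F we get {if}; from K->S end end we get {end, false, if, print}; from K->F print S we get {end, false, if, print}; from K->ε we get {ε}. So FIRST(K) = {ε, end, false, if, print}.
FIRST(K S): take FIRST of each symbol in turn, carrying on past any symbol whose FIRST contains ε; result {ε, end, false, if, print}.

{ε, end, false, if, print}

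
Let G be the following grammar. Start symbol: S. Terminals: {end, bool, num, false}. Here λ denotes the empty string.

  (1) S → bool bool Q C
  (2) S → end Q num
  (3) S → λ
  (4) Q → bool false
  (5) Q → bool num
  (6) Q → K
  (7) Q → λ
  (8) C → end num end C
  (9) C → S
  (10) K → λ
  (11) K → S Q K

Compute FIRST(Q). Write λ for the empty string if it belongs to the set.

{λ, bool, end}

FIRST(S) = {λ, bool, end}
FIRST(C) = {λ, bool, end}  (via S)
FIRST(Q) = {λ, bool, end}  (via K)
FIRST(K) = {λ, bool, end}  (via S Q K)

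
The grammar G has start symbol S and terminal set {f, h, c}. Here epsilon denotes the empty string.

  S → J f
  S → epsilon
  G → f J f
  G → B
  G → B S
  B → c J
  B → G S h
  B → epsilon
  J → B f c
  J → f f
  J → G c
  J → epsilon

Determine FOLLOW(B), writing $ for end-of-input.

{c, f, h}

FIRST(S): from S→J f we get {c, f, h}; from S→epsilon we get {epsilon}. So FIRST(S) = {epsilon, c, f, h}.
FIRST(G): from G→f J f we get {f}; from G→B we get {epsilon, c, f, h}; from G→B S we get {epsilon, c, f, h}. So FIRST(G) = {epsilon, c, f, h}.
FIRST(B): from B→c J we get {c}; from B→G S h we get {c, f, h}; from B→epsilon we get {epsilon}. So FIRST(B) = {epsilon, c, f, h}.
FIRST(J): from J→B f c we get {c, f, h}; from J→f f we get {f}; from J→G c we get {c, f, h}; from J→epsilon we get {epsilon}. So FIRST(J) = {epsilon, c, f, h}.
FOLLOW(S) includes $ since S is the start symbol.
FOLLOW(G): in B→G S h, G is followed by S h with FIRST {c, f, h}; in J→G c, G is followed by c with FIRST {c}. Thus FOLLOW(G) = {c, f, h}.
FOLLOW(S): in G→B S, the suffix after S is empty, so FOLLOW(S) ⊇ FOLLOW(G) = {c, f, h}; in B→G S h, S is followed by h with FIRST {h}. Thus FOLLOW(S) = {$, c, f, h}.
FOLLOW(B): in G→B, the suffix after B is empty, so FOLLOW(B) ⊇ FOLLOW(G) = {c, f, h}; in G→B S, B is followed by S with FIRST {epsilon, c, f, h}; in G→B S, the suffix after B is nullable, so FOLLOW(B) ⊇ FOLLOW(G) = {c, f, h}; in J→B f c, B is followed by f c with FIRST {f}. Thus FOLLOW(B) = {c, f, h}.
FOLLOW(J): in S→J f, J is followed by f with FIRST {f}; in G→f J f, J is followed by f with FIRST {f}; in B→c J, the suffix after J is empty, so FOLLOW(J) ⊇ FOLLOW(B) = {c, f, h}. Thus FOLLOW(J) = {c, f, h}.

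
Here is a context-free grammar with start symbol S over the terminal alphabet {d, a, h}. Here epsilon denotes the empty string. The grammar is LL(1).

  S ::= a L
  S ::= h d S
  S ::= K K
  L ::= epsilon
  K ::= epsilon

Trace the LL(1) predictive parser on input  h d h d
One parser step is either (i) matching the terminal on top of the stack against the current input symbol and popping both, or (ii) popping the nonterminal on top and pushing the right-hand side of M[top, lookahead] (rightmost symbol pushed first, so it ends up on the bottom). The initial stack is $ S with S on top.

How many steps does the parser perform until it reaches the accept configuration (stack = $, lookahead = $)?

step 1: stack=$ S  input=h d h d $  — expand S ::= h d S
step 2: stack=$ S d h  input=h d h d $  — match h
step 3: stack=$ S d  input=d h d $  — match d
step 4: stack=$ S  input=h d $  — expand S ::= h d S
step 5: stack=$ S d h  input=h d $  — match h
step 6: stack=$ S d  input=d $  — match d
step 7: stack=$ S  input=$  — expand S ::= K K
step 8: stack=$ K K  input=$  — expand K ::= epsilon
step 9: stack=$ K  input=$  — expand K ::= epsilon
Accept reached after 9 steps.

9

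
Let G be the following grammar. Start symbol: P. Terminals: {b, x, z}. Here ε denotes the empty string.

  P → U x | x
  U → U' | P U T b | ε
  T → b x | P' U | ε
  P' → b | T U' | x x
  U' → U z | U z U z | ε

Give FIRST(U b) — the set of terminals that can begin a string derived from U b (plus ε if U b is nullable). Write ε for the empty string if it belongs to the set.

FIRST(P) = {x, z}  (via U x)
FIRST(U) = {ε, x, z}  (via U', P U T b)
FIRST(U') = {ε, x, z}  (via U z, U z U z)
FIRST(T) = {ε, b, x, z}  (via P' U)
FIRST(P') = {ε, b, x, z}  (via T U')
FIRST(U b): take FIRST of each symbol in turn, carrying on past any symbol whose FIRST contains ε; result {b, x, z}.

{b, x, z}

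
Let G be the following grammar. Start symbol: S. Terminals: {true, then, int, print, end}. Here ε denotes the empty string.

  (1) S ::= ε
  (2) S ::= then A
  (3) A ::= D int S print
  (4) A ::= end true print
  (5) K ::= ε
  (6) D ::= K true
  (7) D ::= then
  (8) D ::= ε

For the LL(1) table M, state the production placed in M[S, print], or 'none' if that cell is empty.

FIRST(S): from S::=ε we get {ε}; from S::=then A we get {then}. So FIRST(S) = {ε, then}.
FIRST(K): from K::=ε we get {ε}. So FIRST(K) = {ε}.
FIRST(D): from D::=K true we get {true}; from D::=then we get {then}; from D::=ε we get {ε}. So FIRST(D) = {ε, then, true}.
FIRST(A): from A::=D int S print we get {int, then, true}; from A::=end true print we get {end}. So FIRST(A) = {end, int, then, true}.
FOLLOW(S) includes $ since S is the start symbol.
FOLLOW(S): in A::=D int S print, S is followed by print with FIRST {print}. Thus FOLLOW(S) = {$, print}.
For S ::= ε: FIRST(ε) = {ε}, so it goes in M[S, t] for t ∈ {}; since ε ∈ FIRST, also for every t ∈ FOLLOW(S) = {$, print}.
For S ::= then A: FIRST(then A) = {then}, so it goes in M[S, t] for t ∈ {then}.

S ::= ε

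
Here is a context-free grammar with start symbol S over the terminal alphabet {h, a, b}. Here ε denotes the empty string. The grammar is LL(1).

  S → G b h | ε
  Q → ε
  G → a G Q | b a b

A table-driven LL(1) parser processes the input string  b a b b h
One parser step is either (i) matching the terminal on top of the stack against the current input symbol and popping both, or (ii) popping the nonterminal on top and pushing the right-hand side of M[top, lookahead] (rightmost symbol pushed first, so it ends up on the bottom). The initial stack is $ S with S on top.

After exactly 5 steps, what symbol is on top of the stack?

step 1: stack=$ S  input=b a b b h $  — expand S → G b h
step 2: stack=$ h b G  input=b a b b h $  — expand G → b a b
step 3: stack=$ h b b a b  input=b a b b h $  — match b
step 4: stack=$ h b b a  input=a b b h $  — match a
step 5: stack=$ h b b  input=b b h $  — match b
Stack after step 5: $ h b (top = b).

b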